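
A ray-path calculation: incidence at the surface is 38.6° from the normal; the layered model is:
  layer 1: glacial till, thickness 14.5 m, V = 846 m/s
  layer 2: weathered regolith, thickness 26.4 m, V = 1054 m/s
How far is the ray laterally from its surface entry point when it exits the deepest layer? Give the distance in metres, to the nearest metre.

p = sin θ₁/V₁ = sin 38.6°/846 = 7.3745e-04 s/m is conserved through the stack.
Layer 1: θ = 38.60°; offset = 14.5·tan 38.60° = 11.575 m.
Layer 2: sin θ = p·1054 = 0.7773 → θ = 51.01°; offset = 26.4·tan 51.01° = 32.614 m.
Total horizontal offset = 44.189 m.

44 m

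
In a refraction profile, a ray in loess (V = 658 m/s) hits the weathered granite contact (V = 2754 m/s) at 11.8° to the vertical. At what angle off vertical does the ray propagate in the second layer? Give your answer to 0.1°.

sin θ₁/V₁ = sin θ₂/V₂ ⇒ sin θ₂ = 2754·sin 11.8°/658 = 2754·0.2045/658 = 0.8559.
θ₂ = arcsin 0.8559 = 58.86° from the normal.

58.9°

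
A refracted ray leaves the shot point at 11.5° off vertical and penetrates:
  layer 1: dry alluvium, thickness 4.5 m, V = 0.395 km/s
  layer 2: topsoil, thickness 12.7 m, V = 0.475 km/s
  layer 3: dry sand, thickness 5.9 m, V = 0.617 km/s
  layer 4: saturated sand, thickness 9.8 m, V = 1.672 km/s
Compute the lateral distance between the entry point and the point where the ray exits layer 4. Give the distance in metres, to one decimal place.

Apply Snell's law at each interface; in layer i the horizontal offset is hᵢ·tan θᵢ.
Layer 1: θ = 11.50°; offset = 4.5·tan 11.50° = 0.916 m.
Layer 2: sin θ = 0.475·sin 11.5°/0.395 = 0.2397, θ = 13.87°; offset = 12.7·tan 13.87° = 3.136 m.
Layer 3: sin θ = 0.617·sin 11.5°/0.395 = 0.3114, θ = 18.14°; offset = 5.9·tan 18.14° = 1.934 m.
Layer 4: sin θ = 1.672·sin 11.5°/0.395 = 0.8439, θ = 57.55°; offset = 9.8·tan 57.55° = 15.416 m.
Σ offsets = 21.401 m.

21.4 m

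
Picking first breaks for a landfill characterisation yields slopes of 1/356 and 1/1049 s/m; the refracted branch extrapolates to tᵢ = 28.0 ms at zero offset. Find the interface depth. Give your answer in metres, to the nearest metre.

h = tᵢ·V₁·V₂ / (2·√(V₂²−V₁²)).
√(V₂²−V₁²) = √(1049² − 356²) = 986.7 m/s.
h = 0.028 s × 356 × 1049 / (2 × 986.7) = 5.30 m.

5 m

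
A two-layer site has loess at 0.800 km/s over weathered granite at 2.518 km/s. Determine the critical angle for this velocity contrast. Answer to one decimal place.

Critical incidence: sin θ_c = V₁/V₂ = 0.800/2.518 = 0.3177.
θ_c = arcsin 0.3177 = 18.52°.

18.5°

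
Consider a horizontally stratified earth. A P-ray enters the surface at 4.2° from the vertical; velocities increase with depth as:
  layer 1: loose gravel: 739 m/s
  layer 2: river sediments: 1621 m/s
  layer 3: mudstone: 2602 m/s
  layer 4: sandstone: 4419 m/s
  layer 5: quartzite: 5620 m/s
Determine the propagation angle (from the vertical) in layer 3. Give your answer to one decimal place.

14.9°

Snell's law across each interface conserves sin θ / V, so sin θ_3 = V_3·sin θ₁/V₁.
sin θ_3 = 2602 × sin 4.2° / 739 = 0.2579.
θ_3 = arcsin 0.2579 = 14.94°.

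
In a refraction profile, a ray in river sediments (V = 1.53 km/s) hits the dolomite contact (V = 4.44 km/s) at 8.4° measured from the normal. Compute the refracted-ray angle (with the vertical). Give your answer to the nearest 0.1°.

25.1°

Snell's law: sin θ₂ = (V₂/V₁)·sin θ₁ = (4.44/1.53)·sin 8.4° = 0.4239.
θ₂ = arcsin 0.4239 = 25.08° from the normal.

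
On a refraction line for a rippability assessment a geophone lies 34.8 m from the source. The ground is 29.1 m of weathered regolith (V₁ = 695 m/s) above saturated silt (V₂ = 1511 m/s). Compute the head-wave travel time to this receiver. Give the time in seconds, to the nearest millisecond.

θ_c = arcsin(V₁/V₂) = arcsin(695/1511) = 27.38°, cos θ_c = 0.8879.
Intercept time tᵢ = 2h cos θ_c / V₁ = 2·29.1·0.8879/695 = 0.07436 s.
t = x/V₂ + tᵢ = 34.8/1511 + 0.07436 = 0.09739 s.

0.097 s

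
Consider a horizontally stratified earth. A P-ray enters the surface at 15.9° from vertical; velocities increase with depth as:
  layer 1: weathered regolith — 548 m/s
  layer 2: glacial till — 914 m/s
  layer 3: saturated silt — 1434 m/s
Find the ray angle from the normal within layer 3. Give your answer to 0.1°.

Ray parameter p = sin 15.9° / 548 = 4.9993e-04 s/m.
sin θ_3 = p·V_3 = 4.9993e-04 × 1434 = 0.7169.
θ_3 = 45.80° from the vertical.

45.8°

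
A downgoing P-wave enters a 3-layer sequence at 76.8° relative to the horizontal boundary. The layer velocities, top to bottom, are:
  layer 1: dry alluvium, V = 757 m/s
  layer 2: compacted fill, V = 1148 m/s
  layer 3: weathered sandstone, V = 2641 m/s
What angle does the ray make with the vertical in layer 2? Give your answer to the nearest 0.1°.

20.3°

From the normal: θ₁ = 90° − 76.8° = 13.2°.
Snell's law across each interface conserves sin θ / V, so sin θ_2 = V_2·sin θ₁/V₁.
sin θ_2 = 1148 × sin 13.2° / 757 = 0.3463.
θ_2 = 20.26° from the vertical.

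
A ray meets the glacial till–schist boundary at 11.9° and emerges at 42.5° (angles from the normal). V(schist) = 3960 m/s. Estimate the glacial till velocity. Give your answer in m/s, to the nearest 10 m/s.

1210 m/s

sin 11.9° = 0.2062; sin 42.5° = 0.6756.
V₁ = V₂·(sin θ₁/sin θ₂) = 3960·(0.2062/0.6756) = 1208.67 m/s.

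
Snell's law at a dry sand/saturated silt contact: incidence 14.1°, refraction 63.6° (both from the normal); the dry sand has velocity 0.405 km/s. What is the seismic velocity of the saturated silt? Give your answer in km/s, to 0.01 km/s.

1.49 km/s

Snell's law: sin 14.1°/V₁ = sin 63.6°/V₂.
V₂ = V₁·sin 63.6°/sin 14.1° = 0.405 × 3.6768 = 1.49 km/s.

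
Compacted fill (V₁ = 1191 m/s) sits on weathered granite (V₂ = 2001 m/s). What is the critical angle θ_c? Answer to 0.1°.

Critical incidence: sin θ_c = V₁/V₂ = 1191/2001 = 0.5952.
θ_c = arcsin 0.5952 = 36.53°.

36.5°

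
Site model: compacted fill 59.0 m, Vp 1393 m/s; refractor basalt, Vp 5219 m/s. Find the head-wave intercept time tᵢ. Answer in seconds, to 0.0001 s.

tᵢ = 2h·√(V₂²−V₁²)/(V₁V₂).
√(V₂²−V₁²) = √(5219²−1393²) = 5029.7 m/s.
tᵢ = 2·59.0·5029.7/(1393·5219) = 0.08164 s.

0.0816 s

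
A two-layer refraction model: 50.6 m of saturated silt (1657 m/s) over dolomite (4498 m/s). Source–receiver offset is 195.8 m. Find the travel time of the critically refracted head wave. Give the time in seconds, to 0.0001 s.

t = x/V₂ + 2h·√(V₂²−V₁²)/(V₁V₂).
√(V₂²−V₁²) = √(4498²−1657²) = 4181.7 m/s; delay term = 2·50.6·4181.7/(1657·4498) = 0.05678 s.
t = 195.8/4498 + 0.05678 = 0.10031 s.

0.1003 s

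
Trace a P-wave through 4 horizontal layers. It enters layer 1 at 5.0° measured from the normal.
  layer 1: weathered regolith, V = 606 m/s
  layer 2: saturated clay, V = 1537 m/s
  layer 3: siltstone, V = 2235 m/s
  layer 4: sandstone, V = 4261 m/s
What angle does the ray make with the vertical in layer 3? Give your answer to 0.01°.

18.75°

Ray parameter p = sin 5.0° / 606 = 1.4382e-04 s/m.
sin θ_3 = p·V_3 = 1.4382e-04 × 2235 = 0.3214.
θ_3 = 18.75° from the vertical.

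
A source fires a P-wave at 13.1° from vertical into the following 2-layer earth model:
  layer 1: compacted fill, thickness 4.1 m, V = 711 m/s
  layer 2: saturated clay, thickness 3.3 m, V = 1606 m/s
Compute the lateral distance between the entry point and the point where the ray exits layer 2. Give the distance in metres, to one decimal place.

2.9 m

Ray parameter p = sin 13.1° / 711 m/s = 3.1878e-04 s/m.
Layer 1: θ = 13.10°; offset = 4.1·tan 13.10° = 0.954 m.
Layer 2: sin θ = p·1606 = 0.5120 → θ = 30.79°; offset = 3.3·tan 30.79° = 1.967 m.
Summing the layer offsets gives 2.921 m.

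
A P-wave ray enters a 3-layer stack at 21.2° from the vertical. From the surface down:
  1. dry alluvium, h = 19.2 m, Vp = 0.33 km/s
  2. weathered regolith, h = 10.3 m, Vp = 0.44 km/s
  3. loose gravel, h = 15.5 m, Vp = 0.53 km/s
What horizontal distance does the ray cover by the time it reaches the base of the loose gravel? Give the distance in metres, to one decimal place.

Ray parameter p = sin 21.2° / 0.33 km/s = 1.0958e+00 s/km.
Layer 1: θ = 21.20°; offset = 19.2·tan 21.20° = 7.447 m.
Layer 2: sin θ = p·0.44 = 0.4822 → θ = 28.83°; offset = 10.3·tan 28.83° = 5.669 m.
Layer 3: sin θ = p·0.53 = 0.5808 → θ = 35.51°; offset = 15.5·tan 35.51° = 11.059 m.
Summing the layer offsets gives 24.175 m.

24.2 m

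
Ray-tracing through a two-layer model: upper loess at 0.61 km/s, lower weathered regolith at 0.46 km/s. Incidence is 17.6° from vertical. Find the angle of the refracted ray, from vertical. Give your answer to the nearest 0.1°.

13.2°

sin θ₁/V₁ = sin θ₂/V₂ ⇒ sin θ₂ = 0.46·sin 17.6°/0.61 = 0.46·0.3024/0.61 = 0.2280.
θ₂ = sin⁻¹(0.2280) = 13.18° (from vertical).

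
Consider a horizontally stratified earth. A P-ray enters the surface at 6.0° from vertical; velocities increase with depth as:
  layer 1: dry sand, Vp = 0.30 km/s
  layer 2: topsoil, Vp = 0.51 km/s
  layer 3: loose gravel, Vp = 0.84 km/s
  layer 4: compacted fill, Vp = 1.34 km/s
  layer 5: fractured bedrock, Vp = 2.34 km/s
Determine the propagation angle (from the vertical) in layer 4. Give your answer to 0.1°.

Ray parameter p = sin 6.0° / 0.30 = 3.4843e-01 s/km.
sin θ_4 = p·V_4 = 3.4843e-01 × 1.34 = 0.4669.
θ_4 = arcsin 0.4669 = 27.83°.

27.8°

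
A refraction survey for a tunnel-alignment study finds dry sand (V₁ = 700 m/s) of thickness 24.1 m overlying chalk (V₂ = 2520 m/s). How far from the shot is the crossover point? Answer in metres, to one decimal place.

x_cross = 2h·√((V₂+V₁)/(V₂−V₁)).
(V₂+V₁)/(V₂−V₁) = (2520+700)/(2520−700) = 1.7692; √ = 1.3301.
x_cross = 2·24.1·1.3301 = 64.11 m.

64.1 m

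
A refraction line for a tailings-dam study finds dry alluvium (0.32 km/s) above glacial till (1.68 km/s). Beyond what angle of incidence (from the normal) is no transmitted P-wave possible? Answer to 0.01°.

Critical incidence: sin θ_c = V₁/V₂ = 0.32/1.68 = 0.1905.
θ_c = arcsin 0.1905 = 10.98°.

10.98°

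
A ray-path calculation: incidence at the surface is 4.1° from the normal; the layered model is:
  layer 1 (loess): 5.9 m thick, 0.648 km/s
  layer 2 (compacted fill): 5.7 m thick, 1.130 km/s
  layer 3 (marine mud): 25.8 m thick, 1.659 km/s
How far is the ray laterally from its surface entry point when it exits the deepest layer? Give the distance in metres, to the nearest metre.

6 m

Ray parameter p = sin 4.1° / 0.648 km/s = 1.1034e-01 s/km.
Layer 1: θ = 4.10°; offset = 5.9·tan 4.10° = 0.423 m.
Layer 2: sin θ = p·1.130 = 0.1247 → θ = 7.16°; offset = 5.7·tan 7.16° = 0.716 m.
Layer 3: sin θ = p·1.659 = 0.1830 → θ = 10.55°; offset = 25.8·tan 10.55° = 4.804 m.
Total horizontal offset = 5.943 m.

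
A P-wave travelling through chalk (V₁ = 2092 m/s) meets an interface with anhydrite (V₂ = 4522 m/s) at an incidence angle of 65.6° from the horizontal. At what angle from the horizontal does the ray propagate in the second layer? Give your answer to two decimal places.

26.75°

Angle from the normal: 90° − 65.6° = 24.4°.
Snell's law: sin θ₂ = (V₂/V₁)·sin θ₁ = (4522/2092)·sin 24.4° = 0.8930.
θ₂ = sin⁻¹(0.8930) = 63.25° (from vertical).
From the interface: 90° − 63.25° = 26.75°.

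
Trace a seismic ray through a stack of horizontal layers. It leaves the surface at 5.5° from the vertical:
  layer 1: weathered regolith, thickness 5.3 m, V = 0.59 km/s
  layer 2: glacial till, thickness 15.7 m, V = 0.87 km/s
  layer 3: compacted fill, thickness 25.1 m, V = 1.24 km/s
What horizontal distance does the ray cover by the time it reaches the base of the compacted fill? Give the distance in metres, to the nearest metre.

8 m

Apply Snell's law at each interface; in layer i the horizontal offset is hᵢ·tan θᵢ.
Layer 1: θ = 5.50°; offset = 5.3·tan 5.50° = 0.510 m.
Layer 2: sin θ = 0.87·sin 5.5°/0.59 = 0.1413, θ = 8.12°; offset = 15.7·tan 8.12° = 2.241 m.
Layer 3: sin θ = 1.24·sin 5.5°/0.59 = 0.2014, θ = 11.62°; offset = 25.1·tan 11.62° = 5.162 m.
Σ offsets = 7.914 m.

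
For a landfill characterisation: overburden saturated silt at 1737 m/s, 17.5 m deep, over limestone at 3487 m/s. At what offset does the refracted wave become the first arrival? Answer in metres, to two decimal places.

x_cross = 2h·√((V₂+V₁)/(V₂−V₁)).
(V₂+V₁)/(V₂−V₁) = (3487+1737)/(3487−1737) = 2.9851; √ = 1.7278.
x_cross = 2·17.5·1.7278 = 60.47 m.

60.47 m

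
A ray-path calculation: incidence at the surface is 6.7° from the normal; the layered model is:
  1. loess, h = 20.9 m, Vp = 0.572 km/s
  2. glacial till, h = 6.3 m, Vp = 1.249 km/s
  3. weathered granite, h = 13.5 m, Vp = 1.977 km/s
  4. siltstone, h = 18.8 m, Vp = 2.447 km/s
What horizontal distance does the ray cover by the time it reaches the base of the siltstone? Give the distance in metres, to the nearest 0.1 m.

Apply Snell's law at each interface; in layer i the horizontal offset is hᵢ·tan θᵢ.
Layer 1: θ = 6.70°; offset = 20.9·tan 6.70° = 2.455 m.
Layer 2: sin θ = 1.249·sin 6.7°/0.572 = 0.2548, θ = 14.76°; offset = 6.3·tan 14.76° = 1.660 m.
Layer 3: sin θ = 1.977·sin 6.7°/0.572 = 0.4032, θ = 23.78°; offset = 13.5·tan 23.78° = 5.949 m.
Layer 4: sin θ = 2.447·sin 6.7°/0.572 = 0.4991, θ = 29.94°; offset = 18.8·tan 29.94° = 10.829 m.
Summing the layer offsets gives 20.892 m.

20.9 m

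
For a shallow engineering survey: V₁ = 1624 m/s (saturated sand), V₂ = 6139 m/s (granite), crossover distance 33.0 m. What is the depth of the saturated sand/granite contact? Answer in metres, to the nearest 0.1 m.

12.6 m

h = (x_cross/2)·√((V₂−V₁)/(V₂+V₁)).
(V₂−V₁)/(V₂+V₁) = (6139−1624)/(6139+1624) = 0.5816; √ = 0.7626.
h = (33.0/2)·0.7626 = 12.58 m.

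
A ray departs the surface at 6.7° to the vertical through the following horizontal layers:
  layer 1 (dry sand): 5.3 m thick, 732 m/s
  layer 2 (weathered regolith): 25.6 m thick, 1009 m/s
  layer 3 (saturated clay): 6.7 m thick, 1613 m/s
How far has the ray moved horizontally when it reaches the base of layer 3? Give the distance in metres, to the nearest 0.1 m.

6.6 m

Apply Snell's law at each interface; in layer i the horizontal offset is hᵢ·tan θᵢ.
Layer 1: θ = 6.70°; offset = 5.3·tan 6.70° = 0.623 m.
Layer 2: sin θ = 1009·sin 6.7°/732 = 0.1608, θ = 9.25°; offset = 25.6·tan 9.25° = 4.171 m.
Layer 3: sin θ = 1613·sin 6.7°/732 = 0.2571, θ = 14.90°; offset = 6.7·tan 14.90° = 1.782 m.
Total horizontal offset = 6.576 m.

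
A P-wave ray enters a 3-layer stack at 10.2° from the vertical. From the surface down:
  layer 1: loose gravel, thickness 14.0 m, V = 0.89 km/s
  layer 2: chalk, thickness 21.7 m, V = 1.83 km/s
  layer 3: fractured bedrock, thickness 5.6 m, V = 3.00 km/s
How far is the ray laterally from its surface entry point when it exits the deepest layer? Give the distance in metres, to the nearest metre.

p = sin θ₁/V₁ = sin 10.2°/0.89 = 1.9897e-01 s/km is conserved through the stack.
Layer 1: θ = 10.20°; offset = 14.0·tan 10.20° = 2.519 m.
Layer 2: sin θ = p·1.83 = 0.3641 → θ = 21.35°; offset = 21.7·tan 21.35° = 8.484 m.
Layer 3: sin θ = p·3.00 = 0.5969 → θ = 36.65°; offset = 5.6·tan 36.65° = 4.166 m.
Summing the layer offsets gives 15.169 m.

15 m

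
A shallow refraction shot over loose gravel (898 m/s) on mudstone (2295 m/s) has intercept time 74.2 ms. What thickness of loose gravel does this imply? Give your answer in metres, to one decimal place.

36.2 m

θ_c = arcsin(898/2295) = 23.03°; cos θ_c = 0.9203.
tᵢ = 2h cos θ_c/V₁ ⇒ h = tᵢ·V₁/(2 cos θ_c) = 0.0742·898/(2·0.9203) = 36.20 m.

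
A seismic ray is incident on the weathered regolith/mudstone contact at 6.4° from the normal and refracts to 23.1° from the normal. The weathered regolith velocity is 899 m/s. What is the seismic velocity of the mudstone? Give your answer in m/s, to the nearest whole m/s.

Snell's law: sin 6.4°/V₁ = sin 23.1°/V₂.
V₂ = V₁·sin 23.1°/sin 6.4° = 899 × 3.5197 = 3164.21 m/s.

3164 m/s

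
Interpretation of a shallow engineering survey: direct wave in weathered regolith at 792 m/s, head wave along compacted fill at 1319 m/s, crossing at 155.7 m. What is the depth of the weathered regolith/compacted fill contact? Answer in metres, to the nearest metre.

x_cross = 2h·√((V₂+V₁)/(V₂−V₁)) → h = x_cross / (2·√((V₂+V₁)/(V₂−V₁))).
√((V₂+V₁)/(V₂−V₁)) = √((1319+792)/(1319−792)) = 2.0014.
h = 155.7 / (2·2.0014) = 38.90 m.

39 m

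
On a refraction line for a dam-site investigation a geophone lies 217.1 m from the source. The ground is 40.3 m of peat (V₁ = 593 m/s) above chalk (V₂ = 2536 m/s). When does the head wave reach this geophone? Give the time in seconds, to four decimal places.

0.2178 s

t = x/V₂ + 2h·√(V₂²−V₁²)/(V₁V₂).
√(V₂²−V₁²) = √(2536²−593²) = 2465.7 m/s; delay term = 2·40.3·2465.7/(593·2536) = 0.13215 s.
t = 217.1/2536 + 0.13215 = 0.21776 s.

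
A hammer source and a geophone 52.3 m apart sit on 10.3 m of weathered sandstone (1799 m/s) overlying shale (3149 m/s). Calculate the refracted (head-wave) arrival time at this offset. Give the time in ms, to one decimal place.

t = x/V₂ + 2h·√(V₂²−V₁²)/(V₁V₂).
√(V₂²−V₁²) = √(3149²−1799²) = 2584.5 m/s; delay term = 2·10.3·2584.5/(1799·3149) = 0.00940 s.
t = 52.3/3149 + 0.00940 = 0.02601 s.

26.0 ms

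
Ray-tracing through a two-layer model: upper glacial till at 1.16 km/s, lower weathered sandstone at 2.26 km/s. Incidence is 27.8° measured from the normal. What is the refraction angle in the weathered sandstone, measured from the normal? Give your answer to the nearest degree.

65°

Snell's law: sin θ₂ = (V₂/V₁)·sin θ₁ = (2.26/1.16)·sin 27.8° = 0.9086.
θ₂ = arcsin 0.9086 = 65.32° from the normal.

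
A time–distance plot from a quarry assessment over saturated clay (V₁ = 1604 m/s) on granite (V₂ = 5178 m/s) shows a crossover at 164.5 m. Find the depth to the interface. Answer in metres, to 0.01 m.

h = (x_cross/2)·√((V₂−V₁)/(V₂+V₁)).
(V₂−V₁)/(V₂+V₁) = (5178−1604)/(5178+1604) = 0.5270; √ = 0.7259.
h = (164.5/2)·0.7259 = 59.71 m.

59.71 m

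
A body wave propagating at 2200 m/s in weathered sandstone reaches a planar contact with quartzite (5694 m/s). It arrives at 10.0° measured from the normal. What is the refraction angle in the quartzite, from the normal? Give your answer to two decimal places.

Snell's law: sin θ₂ = (V₂/V₁)·sin θ₁ = (5694/2200)·sin 10.0° = 0.4494.
θ₂ = sin⁻¹(0.4494) = 26.71° (from vertical).

26.71°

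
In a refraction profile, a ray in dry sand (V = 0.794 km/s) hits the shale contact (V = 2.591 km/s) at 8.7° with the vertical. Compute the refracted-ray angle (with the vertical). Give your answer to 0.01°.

29.58°

sin θ₁/V₁ = sin θ₂/V₂ ⇒ sin θ₂ = 2.591·sin 8.7°/0.794 = 2.591·0.1513/0.794 = 0.4936.
θ₂ = arcsin 0.4936 = 29.58° from the normal.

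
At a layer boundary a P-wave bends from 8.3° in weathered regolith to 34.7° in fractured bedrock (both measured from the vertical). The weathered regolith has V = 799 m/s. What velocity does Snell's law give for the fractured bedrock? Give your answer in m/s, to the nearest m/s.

Snell's law: sin 8.3°/V₁ = sin 34.7°/V₂.
V₂ = V₁·sin 34.7°/sin 8.3° = 799 × 3.9436 = 3150.92 m/s.

3151 m/s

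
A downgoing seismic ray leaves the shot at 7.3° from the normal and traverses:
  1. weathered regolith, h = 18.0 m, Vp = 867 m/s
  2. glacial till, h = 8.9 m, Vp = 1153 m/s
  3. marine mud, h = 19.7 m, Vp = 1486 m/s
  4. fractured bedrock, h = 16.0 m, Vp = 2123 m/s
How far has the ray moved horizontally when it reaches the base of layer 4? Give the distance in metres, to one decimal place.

Apply Snell's law at each interface; in layer i the horizontal offset is hᵢ·tan θᵢ.
Layer 1: θ = 7.30°; offset = 18.0·tan 7.30° = 2.306 m.
Layer 2: sin θ = 1153·sin 7.3°/867 = 0.1690, θ = 9.73°; offset = 8.9·tan 9.73° = 1.526 m.
Layer 3: sin θ = 1486·sin 7.3°/867 = 0.2178, θ = 12.58°; offset = 19.7·tan 12.58° = 4.396 m.
Layer 4: sin θ = 2123·sin 7.3°/867 = 0.3111, θ = 18.13°; offset = 16.0·tan 18.13° = 5.238 m.
Total horizontal offset = 13.466 m.

13.5 m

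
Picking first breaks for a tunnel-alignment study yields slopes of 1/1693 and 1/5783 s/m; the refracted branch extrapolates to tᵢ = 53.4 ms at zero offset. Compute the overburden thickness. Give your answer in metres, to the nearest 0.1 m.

h = tᵢ·V₁·V₂ / (2·√(V₂²−V₁²)).
√(V₂²−V₁²) = √(5783² − 1693²) = 5529.6 m/s.
h = 0.0534 s × 1693 × 5783 / (2 × 5529.6) = 47.27 m.

47.3 m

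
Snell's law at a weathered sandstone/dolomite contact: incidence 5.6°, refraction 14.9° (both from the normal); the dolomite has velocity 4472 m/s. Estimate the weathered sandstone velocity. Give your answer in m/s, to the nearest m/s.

sin 5.6° = 0.0976; sin 14.9° = 0.2571.
V₁ = V₂·(sin θ₁/sin θ₂) = 4472·(0.0976/0.2571) = 1697.14 m/s.

1697 m/s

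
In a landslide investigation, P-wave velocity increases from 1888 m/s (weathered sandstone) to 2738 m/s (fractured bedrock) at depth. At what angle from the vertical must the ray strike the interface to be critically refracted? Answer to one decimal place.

At critical incidence the refracted ray runs along the interface (θ₂ = 90°), so sin θ_c = V₁/V₂.
θ_c = arcsin(1888/2738) = arcsin 0.6896 = 43.59°.

43.6°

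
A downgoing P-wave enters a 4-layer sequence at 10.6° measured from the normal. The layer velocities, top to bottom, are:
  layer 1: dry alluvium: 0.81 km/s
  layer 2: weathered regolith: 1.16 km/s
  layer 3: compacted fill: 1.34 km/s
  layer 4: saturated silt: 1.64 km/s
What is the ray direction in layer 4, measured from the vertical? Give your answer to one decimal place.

Ray parameter p = sin 10.6° / 0.81 = 2.2710e-01 s/km.
sin θ_4 = p·V_4 = 2.2710e-01 × 1.64 = 0.3724.
θ_4 = 21.87° from the vertical.

21.9°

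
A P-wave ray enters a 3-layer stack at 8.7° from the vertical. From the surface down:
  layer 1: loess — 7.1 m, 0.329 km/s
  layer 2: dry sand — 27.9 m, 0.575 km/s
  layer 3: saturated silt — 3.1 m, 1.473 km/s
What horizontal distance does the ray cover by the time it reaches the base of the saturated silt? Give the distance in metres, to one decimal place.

p = sin θ₁/V₁ = sin 8.7°/0.329 = 4.5976e-01 s/km is conserved through the stack.
Layer 1: θ = 8.70°; offset = 7.1·tan 8.70° = 1.086 m.
Layer 2: sin θ = p·0.575 = 0.2644 → θ = 15.33°; offset = 27.9·tan 15.33° = 7.648 m.
Layer 3: sin θ = p·1.473 = 0.6772 → θ = 42.63°; offset = 3.1·tan 42.63° = 2.853 m.
Summing the layer offsets gives 11.588 m.

11.6 m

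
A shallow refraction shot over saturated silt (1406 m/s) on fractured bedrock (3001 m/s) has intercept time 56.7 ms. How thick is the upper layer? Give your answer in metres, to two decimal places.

45.12 m

h = tᵢ·V₁·V₂ / (2·√(V₂²−V₁²)).
√(V₂²−V₁²) = √(3001² − 1406²) = 2651.3 m/s.
h = 0.0567 s × 1406 × 3001 / (2 × 2651.3) = 45.12 m.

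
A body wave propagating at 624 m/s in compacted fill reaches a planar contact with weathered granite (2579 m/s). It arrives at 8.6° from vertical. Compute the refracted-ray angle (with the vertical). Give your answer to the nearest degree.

sin θ₁/V₁ = sin θ₂/V₂ ⇒ sin θ₂ = 2579·sin 8.6°/624 = 2579·0.1495/624 = 0.6180.
θ₂ = sin⁻¹(0.6180) = 38.17° (from vertical).

38°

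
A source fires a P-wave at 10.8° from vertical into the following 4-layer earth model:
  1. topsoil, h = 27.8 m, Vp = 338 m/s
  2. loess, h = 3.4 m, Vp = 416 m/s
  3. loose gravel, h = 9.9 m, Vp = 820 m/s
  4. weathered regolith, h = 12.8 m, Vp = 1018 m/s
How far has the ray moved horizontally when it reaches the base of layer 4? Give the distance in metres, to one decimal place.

Apply Snell's law at each interface; in layer i the horizontal offset is hᵢ·tan θᵢ.
Layer 1: θ = 10.80°; offset = 27.8·tan 10.80° = 5.303 m.
Layer 2: sin θ = 416·sin 10.8°/338 = 0.2306, θ = 13.33°; offset = 3.4·tan 13.33° = 0.806 m.
Layer 3: sin θ = 820·sin 10.8°/338 = 0.4546, θ = 27.04°; offset = 9.9·tan 27.04° = 5.053 m.
Layer 4: sin θ = 1018·sin 10.8°/338 = 0.5644, θ = 34.36°; offset = 12.8·tan 34.36° = 8.751 m.
Σ offsets = 19.912 m.

19.9 m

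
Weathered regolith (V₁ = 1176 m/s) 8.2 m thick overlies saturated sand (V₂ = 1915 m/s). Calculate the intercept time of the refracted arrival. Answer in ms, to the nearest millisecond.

tᵢ = 2h·√(V₂²−V₁²)/(V₁V₂).
√(V₂²−V₁²) = √(1915²−1176²) = 1511.4 m/s.
tᵢ = 2·8.2·1511.4/(1176·1915) = 0.01101 s.

11 ms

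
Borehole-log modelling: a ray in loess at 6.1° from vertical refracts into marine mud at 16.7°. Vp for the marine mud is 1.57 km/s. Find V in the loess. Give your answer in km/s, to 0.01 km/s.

0.58 km/s

sin 6.1° = 0.1063; sin 16.7° = 0.2874.
V₁ = V₂·(sin θ₁/sin θ₂) = 1.57·(0.1063/0.2874) = 0.58 km/s.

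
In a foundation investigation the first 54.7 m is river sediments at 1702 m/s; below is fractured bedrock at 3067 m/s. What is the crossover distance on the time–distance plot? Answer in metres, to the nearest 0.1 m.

θ_c = arcsin(1702/3067) = 33.71°, so cos θ_c = 0.8319 and tᵢ = 2h cos θ_c/V₁ = 0.0535 s.
At crossover x/V₁ = x/V₂ + tᵢ ⇒ x = tᵢ/(1/V₁ − 1/V₂) = 0.05347/(5.8754e-04 − 3.2605e-04) = 204.49 m.

204.5 m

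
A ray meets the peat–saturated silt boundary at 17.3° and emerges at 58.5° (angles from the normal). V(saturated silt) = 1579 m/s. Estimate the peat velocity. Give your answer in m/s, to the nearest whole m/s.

551 m/s

sin 17.3° = 0.2974; sin 58.5° = 0.8526.
V₁ = V₂·(sin θ₁/sin θ₂) = 1579·(0.2974/0.8526) = 550.71 m/s.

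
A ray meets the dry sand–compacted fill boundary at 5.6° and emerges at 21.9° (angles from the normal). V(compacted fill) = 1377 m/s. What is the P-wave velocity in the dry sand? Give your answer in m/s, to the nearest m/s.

360 m/s

sin 5.6° = 0.0976; sin 21.9° = 0.3730.
V₁ = V₂·(sin θ₁/sin θ₂) = 1377·(0.0976/0.3730) = 360.26 m/s.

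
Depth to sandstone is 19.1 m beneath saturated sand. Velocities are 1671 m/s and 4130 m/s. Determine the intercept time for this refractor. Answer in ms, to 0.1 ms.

tᵢ = 2h·√(V₂²−V₁²)/(V₁V₂).
√(V₂²−V₁²) = √(4130²−1671²) = 3776.9 m/s.
tᵢ = 2·19.1·3776.9/(1671·4130) = 0.02091 s.

20.9 ms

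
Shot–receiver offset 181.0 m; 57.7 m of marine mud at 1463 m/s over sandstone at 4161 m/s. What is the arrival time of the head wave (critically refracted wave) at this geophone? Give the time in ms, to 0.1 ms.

t = x/V₂ + 2h·√(V₂²−V₁²)/(V₁V₂).
√(V₂²−V₁²) = √(4161²−1463²) = 3895.3 m/s; delay term = 2·57.7·3895.3/(1463·4161) = 0.07384 s.
t = 181.0/4161 + 0.07384 = 0.11734 s.

117.3 ms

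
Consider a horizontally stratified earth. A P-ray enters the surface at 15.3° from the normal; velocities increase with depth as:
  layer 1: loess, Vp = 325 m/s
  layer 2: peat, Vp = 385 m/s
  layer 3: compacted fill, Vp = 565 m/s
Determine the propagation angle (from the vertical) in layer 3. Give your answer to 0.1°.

27.3°

Ray parameter p = sin 15.3° / 325 = 8.1192e-04 s/m.
sin θ_3 = p·V_3 = 8.1192e-04 × 565 = 0.4587.
θ_3 = arcsin 0.4587 = 27.31°.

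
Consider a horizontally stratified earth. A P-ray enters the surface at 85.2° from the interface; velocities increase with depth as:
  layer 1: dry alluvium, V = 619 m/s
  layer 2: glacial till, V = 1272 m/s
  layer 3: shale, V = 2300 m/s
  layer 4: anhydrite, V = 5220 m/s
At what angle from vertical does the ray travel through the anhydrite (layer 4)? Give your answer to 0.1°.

44.9°

From the normal: θ₁ = 90° − 85.2° = 4.8°.
Ray parameter p = sin 4.8° / 619 = 1.3518e-04 s/m.
sin θ_4 = p·V_4 = 1.3518e-04 × 5220 = 0.7057.
θ_4 = arcsin 0.7057 = 44.88°.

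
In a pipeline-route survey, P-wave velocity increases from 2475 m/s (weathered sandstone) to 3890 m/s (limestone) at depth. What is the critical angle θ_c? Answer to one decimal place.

39.5°

At critical incidence the refracted ray runs along the interface (θ₂ = 90°), so sin θ_c = V₁/V₂.
θ_c = arcsin(2475/3890) = arcsin 0.6362 = 39.51°.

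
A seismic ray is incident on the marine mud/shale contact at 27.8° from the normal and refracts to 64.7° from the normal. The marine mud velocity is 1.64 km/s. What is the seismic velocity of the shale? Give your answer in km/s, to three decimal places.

3.179 km/s

sin 27.8° = 0.4664; sin 64.7° = 0.9041.
V₂ = V₁·(sin θ₂/sin θ₁) = 1.64·(0.9041/0.4664) = 3.179 km/s.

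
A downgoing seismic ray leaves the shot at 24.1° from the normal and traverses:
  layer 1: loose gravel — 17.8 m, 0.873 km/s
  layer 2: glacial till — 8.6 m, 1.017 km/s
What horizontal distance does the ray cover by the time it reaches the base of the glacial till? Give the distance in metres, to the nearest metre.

Apply Snell's law at each interface; in layer i the horizontal offset is hᵢ·tan θᵢ.
Layer 1: θ = 24.10°; offset = 17.8·tan 24.10° = 7.962 m.
Layer 2: sin θ = 1.017·sin 24.1°/0.873 = 0.4757, θ = 28.40°; offset = 8.6·tan 28.40° = 4.651 m.
Summing the layer offsets gives 12.613 m.

13 m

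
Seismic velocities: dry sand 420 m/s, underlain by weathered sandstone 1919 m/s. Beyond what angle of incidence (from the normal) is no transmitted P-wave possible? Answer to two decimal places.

12.64°

At critical incidence the refracted ray runs along the interface (θ₂ = 90°), so sin θ_c = V₁/V₂.
θ_c = arcsin(420/1919) = arcsin 0.2189 = 12.64°.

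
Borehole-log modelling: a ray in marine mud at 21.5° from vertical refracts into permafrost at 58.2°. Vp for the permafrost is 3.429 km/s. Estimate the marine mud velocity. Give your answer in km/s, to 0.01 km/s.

Snell's law: sin 21.5°/V₁ = sin 58.2°/V₂.
V₁ = V₂·sin 21.5°/sin 58.2° = 3.429 × 0.4312 = 1.48 km/s.

1.48 km/s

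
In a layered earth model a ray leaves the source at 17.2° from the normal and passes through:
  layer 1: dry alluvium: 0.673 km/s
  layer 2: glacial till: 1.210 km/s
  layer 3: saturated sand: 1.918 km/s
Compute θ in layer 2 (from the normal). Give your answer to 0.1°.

32.1°

Snell's law across each interface conserves sin θ / V, so sin θ_2 = V_2·sin θ₁/V₁.
sin θ_2 = 1.210 × sin 17.2° / 0.673 = 0.5317.
θ_2 = 32.12° from the vertical.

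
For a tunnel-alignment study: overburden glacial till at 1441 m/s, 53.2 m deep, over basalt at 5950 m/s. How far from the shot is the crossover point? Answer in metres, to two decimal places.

x_cross = 2h·√((V₂+V₁)/(V₂−V₁)).
(V₂+V₁)/(V₂−V₁) = (5950+1441)/(5950−1441) = 1.6392; √ = 1.2803.
x_cross = 2·53.2·1.2803 = 136.22 m.

136.22 m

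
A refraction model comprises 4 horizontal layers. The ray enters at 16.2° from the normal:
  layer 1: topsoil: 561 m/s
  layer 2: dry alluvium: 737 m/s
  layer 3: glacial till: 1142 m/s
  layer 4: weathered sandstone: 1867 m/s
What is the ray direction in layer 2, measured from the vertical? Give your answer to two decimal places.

21.50°

Snell's law across each interface conserves sin θ / V, so sin θ_2 = V_2·sin θ₁/V₁.
sin θ_2 = 737 × sin 16.2° / 561 = 0.3665.
θ_2 = arcsin 0.3665 = 21.50°.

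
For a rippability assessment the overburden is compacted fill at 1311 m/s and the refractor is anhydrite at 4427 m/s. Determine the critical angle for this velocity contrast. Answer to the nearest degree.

At critical incidence the refracted ray runs along the interface (θ₂ = 90°), so sin θ_c = V₁/V₂.
θ_c = arcsin(1311/4427) = arcsin 0.2961 = 17.23°.

17°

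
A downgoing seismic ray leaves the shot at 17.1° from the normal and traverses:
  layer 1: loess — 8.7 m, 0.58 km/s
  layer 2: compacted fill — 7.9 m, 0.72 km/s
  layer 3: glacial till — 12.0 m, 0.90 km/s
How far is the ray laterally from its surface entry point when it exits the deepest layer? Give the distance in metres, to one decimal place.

11.9 m

Apply Snell's law at each interface; in layer i the horizontal offset is hᵢ·tan θᵢ.
Layer 1: θ = 17.10°; offset = 8.7·tan 17.10° = 2.676 m.
Layer 2: sin θ = 0.72·sin 17.1°/0.58 = 0.3650, θ = 21.41°; offset = 7.9·tan 21.41° = 3.097 m.
Layer 3: sin θ = 0.90·sin 17.1°/0.58 = 0.4563, θ = 27.15°; offset = 12.0·tan 27.15° = 6.153 m.
Total horizontal offset = 11.927 m.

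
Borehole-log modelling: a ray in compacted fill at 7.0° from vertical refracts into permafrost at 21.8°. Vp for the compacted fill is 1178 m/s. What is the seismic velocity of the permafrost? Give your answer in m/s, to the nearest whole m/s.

3590 m/s

sin 7.0° = 0.1219; sin 21.8° = 0.3714.
V₂ = V₁·(sin θ₂/sin θ₁) = 1178·(0.3714/0.1219) = 3589.67 m/s.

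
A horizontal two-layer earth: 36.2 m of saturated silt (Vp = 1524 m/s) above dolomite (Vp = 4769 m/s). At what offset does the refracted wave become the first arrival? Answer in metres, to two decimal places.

θ_c = arcsin(1524/4769) = 18.64°, so cos θ_c = 0.9476 and tᵢ = 2h cos θ_c/V₁ = 0.0450 s.
At crossover x/V₁ = x/V₂ + tᵢ ⇒ x = tᵢ/(1/V₁ − 1/V₂) = 0.04502/(6.5617e-04 − 2.0969e-04) = 100.82 m.

100.82 m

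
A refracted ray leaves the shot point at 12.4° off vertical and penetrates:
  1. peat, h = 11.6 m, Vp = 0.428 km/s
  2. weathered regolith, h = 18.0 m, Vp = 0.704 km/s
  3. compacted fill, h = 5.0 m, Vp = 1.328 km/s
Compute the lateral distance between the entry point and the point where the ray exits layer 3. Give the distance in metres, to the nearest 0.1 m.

Apply Snell's law at each interface; in layer i the horizontal offset is hᵢ·tan θᵢ.
Layer 1: θ = 12.40°; offset = 11.6·tan 12.40° = 2.550 m.
Layer 2: sin θ = 0.704·sin 12.4°/0.428 = 0.3532, θ = 20.68°; offset = 18.0·tan 20.68° = 6.796 m.
Layer 3: sin θ = 1.328·sin 12.4°/0.428 = 0.6663, θ = 41.78°; offset = 5.0·tan 41.78° = 4.467 m.
Summing the layer offsets gives 13.814 m.

13.8 m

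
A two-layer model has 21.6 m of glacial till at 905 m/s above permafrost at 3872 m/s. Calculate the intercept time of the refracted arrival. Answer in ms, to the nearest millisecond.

tᵢ = 2h·√(V₂²−V₁²)/(V₁V₂).
√(V₂²−V₁²) = √(3872²−905²) = 3764.8 m/s.
tᵢ = 2·21.6·3764.8/(905·3872) = 0.04641 s.

46 ms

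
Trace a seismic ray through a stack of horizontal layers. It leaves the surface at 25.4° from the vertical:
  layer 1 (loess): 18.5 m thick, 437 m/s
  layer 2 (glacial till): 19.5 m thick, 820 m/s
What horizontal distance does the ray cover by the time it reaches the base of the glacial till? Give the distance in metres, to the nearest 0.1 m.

35.2 m

Apply Snell's law at each interface; in layer i the horizontal offset is hᵢ·tan θᵢ.
Layer 1: θ = 25.40°; offset = 18.5·tan 25.40° = 8.784 m.
Layer 2: sin θ = 820·sin 25.4°/437 = 0.8049, θ = 53.60°; offset = 19.5·tan 53.60° = 26.447 m.
Total horizontal offset = 35.231 m.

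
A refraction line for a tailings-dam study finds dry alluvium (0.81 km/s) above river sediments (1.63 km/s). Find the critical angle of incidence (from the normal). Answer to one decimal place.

Critical incidence: sin θ_c = V₁/V₂ = 0.81/1.63 = 0.4969.
θ_c = arcsin 0.4969 = 29.80°.

29.8°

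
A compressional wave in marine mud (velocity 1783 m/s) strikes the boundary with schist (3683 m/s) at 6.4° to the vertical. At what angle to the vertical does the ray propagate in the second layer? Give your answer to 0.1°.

13.3°

Snell's law: sin θ₂ = (V₂/V₁)·sin θ₁ = (3683/1783)·sin 6.4° = 0.2303.
θ₂ = sin⁻¹(0.2303) = 13.31° (from vertical).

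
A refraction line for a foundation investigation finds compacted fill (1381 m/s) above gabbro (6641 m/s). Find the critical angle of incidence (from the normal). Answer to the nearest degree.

At critical incidence the refracted ray runs along the interface (θ₂ = 90°), so sin θ_c = V₁/V₂.
θ_c = arcsin(1381/6641) = arcsin 0.2080 = 12.00°.

12°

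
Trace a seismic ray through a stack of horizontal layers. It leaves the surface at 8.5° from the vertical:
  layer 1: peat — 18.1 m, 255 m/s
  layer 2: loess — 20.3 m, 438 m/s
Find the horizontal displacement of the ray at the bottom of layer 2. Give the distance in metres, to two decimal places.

Apply Snell's law at each interface; in layer i the horizontal offset is hᵢ·tan θᵢ.
Layer 1: θ = 8.50°; offset = 18.1·tan 8.50° = 2.7051 m.
Layer 2: sin θ = 438·sin 8.5°/255 = 0.2539, θ = 14.71°; offset = 20.3·tan 14.71° = 5.3284 m.
Total horizontal offset = 8.0335 m.

8.03 m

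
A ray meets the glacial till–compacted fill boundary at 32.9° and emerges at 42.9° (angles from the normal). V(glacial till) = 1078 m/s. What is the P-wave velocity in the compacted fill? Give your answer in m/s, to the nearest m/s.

1351 m/s

sin 32.9° = 0.5432; sin 42.9° = 0.6807.
V₂ = V₁·(sin θ₂/sin θ₁) = 1078·(0.6807/0.5432) = 1350.98 m/s.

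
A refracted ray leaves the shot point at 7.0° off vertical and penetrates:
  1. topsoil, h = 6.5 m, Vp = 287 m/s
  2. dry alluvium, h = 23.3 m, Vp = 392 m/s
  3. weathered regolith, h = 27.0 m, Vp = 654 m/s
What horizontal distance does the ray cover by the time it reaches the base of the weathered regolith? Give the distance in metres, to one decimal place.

12.5 m

p = sin θ₁/V₁ = sin 7.0°/287 = 4.2463e-04 s/m is conserved through the stack.
Layer 1: θ = 7.00°; offset = 6.5·tan 7.00° = 0.798 m.
Layer 2: sin θ = p·392 = 0.1665 → θ = 9.58°; offset = 23.3·tan 9.58° = 3.933 m.
Layer 3: sin θ = p·654 = 0.2777 → θ = 16.12°; offset = 27.0·tan 16.12° = 7.805 m.
Total horizontal offset = 12.537 m.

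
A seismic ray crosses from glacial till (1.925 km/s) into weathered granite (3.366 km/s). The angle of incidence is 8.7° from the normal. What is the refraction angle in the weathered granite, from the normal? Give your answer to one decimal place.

15.3°

Snell's law: sin θ₂ = (V₂/V₁)·sin θ₁ = (3.366/1.925)·sin 8.7° = 0.2645.
θ₂ = arcsin 0.2645 = 15.34° from the normal.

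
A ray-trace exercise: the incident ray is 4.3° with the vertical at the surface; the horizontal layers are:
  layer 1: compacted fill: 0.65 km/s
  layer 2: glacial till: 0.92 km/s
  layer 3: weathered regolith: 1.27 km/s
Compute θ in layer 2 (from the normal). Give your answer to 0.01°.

Snell's law across each interface conserves sin θ / V, so sin θ_2 = V_2·sin θ₁/V₁.
sin θ_2 = 0.92 × sin 4.3° / 0.65 = 0.1061.
θ_2 = 6.09° from the vertical.

6.09°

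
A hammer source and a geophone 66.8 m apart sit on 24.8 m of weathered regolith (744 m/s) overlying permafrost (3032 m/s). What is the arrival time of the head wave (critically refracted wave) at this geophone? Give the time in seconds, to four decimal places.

t = x/V₂ + 2h·√(V₂²−V₁²)/(V₁V₂).
√(V₂²−V₁²) = √(3032²−744²) = 2939.3 m/s; delay term = 2·24.8·2939.3/(744·3032) = 0.06463 s.
t = 66.8/3032 + 0.06463 = 0.08666 s.

0.0867 s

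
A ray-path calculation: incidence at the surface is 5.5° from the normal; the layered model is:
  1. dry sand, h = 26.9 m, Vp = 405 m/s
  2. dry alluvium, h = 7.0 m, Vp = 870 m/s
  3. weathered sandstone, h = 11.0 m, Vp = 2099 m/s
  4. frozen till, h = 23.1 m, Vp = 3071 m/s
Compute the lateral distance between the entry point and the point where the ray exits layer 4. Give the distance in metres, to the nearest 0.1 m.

p = sin θ₁/V₁ = sin 5.5°/405 = 2.3666e-04 s/m is conserved through the stack.
Layer 1: θ = 5.50°; offset = 26.9·tan 5.50° = 2.590 m.
Layer 2: sin θ = p·870 = 0.2059 → θ = 11.88°; offset = 7.0·tan 11.88° = 1.473 m.
Layer 3: sin θ = p·2099 = 0.4967 → θ = 29.78°; offset = 11.0·tan 29.78° = 6.296 m.
Layer 4: sin θ = p·3071 = 0.7268 → θ = 46.62°; offset = 23.1·tan 46.62° = 24.442 m.
Σ offsets = 34.800 m.

34.8 m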